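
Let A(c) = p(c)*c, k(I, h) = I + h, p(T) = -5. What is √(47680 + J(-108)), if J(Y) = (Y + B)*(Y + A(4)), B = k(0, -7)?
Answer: 40*√39 ≈ 249.80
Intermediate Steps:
B = -7 (B = 0 - 7 = -7)
A(c) = -5*c
J(Y) = (-20 + Y)*(-7 + Y) (J(Y) = (Y - 7)*(Y - 5*4) = (-7 + Y)*(Y - 20) = (-7 + Y)*(-20 + Y) = (-20 + Y)*(-7 + Y))
√(47680 + J(-108)) = √(47680 + (140 + (-108)² - 27*(-108))) = √(47680 + (140 + 11664 + 2916)) = √(47680 + 14720) = √62400 = 40*√39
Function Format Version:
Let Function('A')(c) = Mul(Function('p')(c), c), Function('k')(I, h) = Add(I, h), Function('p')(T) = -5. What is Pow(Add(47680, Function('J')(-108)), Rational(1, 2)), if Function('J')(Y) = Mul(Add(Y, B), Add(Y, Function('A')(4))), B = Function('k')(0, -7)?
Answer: Mul(40, Pow(39, Rational(1, 2))) ≈ 249.80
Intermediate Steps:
B = -7 (B = Add(0, -7) = -7)
Function('A')(c) = Mul(-5, c)
Function('J')(Y) = Mul(Add(-20, Y), Add(-7, Y)) (Function('J')(Y) = Mul(Add(Y, -7), Add(Y, Mul(-5, 4))) = Mul(Add(-7, Y), Add(Y, -20)) = Mul(Add(-7, Y), Add(-20, Y)) = Mul(Add(-20, Y), Add(-7, Y)))
Pow(Add(47680, Function('J')(-108)), Rational(1, 2)) = Pow(Add(47680, Add(140, Pow(-108, 2), Mul(-27, -108))), Rational(1, 2)) = Pow(Add(47680, Add(140, 11664, 2916)), Rational(1, 2)) = Pow(Add(47680, 14720), Rational(1, 2)) = Pow(62400, Rational(1, 2)) = Mul(40, Pow(39, Rational(1, 2)))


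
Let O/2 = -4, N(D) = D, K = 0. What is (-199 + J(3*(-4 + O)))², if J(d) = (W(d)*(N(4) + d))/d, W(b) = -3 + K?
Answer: 366025/9 ≈ 40669.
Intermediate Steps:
O = -8 (O = 2*(-4) = -8)
W(b) = -3 (W(b) = -3 + 0 = -3)
J(d) = (-12 - 3*d)/d (J(d) = (-3*(4 + d))/d = (-12 - 3*d)/d)
(-199 + J(3*(-4 + O)))² = (-199 + (-3 - 12*1/(3*(-4 - 8))))² = (-199 + (-3 - 12/(3*(-12))))² = (-199 + (-3 - 12/(-36)))² = (-199 + (-3 - 12*(-1/36)))² = (-199 + (-3 + ⅓))² = (-199 - 8/3)² = (-605/3)² = 366025/9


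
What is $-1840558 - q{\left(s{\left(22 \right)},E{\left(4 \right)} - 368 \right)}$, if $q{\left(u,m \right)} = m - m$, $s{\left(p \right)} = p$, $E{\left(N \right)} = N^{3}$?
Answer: $-1840558$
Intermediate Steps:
$q{\left(u,m \right)} = 0$
$-1840558 - q{\left(s{\left(22 \right)},E{\left(4 \right)} - 368 \right)} = -1840558 - 0 = -1840558 + 0 = -1840558$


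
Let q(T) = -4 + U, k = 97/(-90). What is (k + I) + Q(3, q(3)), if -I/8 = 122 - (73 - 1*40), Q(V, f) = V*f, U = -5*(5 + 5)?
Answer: -78757/90 ≈ -875.08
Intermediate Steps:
U = -50 (U = -5*10 = -50)
k = -97/90 (k = 97*(-1/90) = -97/90 ≈ -1.0778)
q(T) = -54 (q(T) = -4 - 50 = -54)
I = -712 (I = -8*(122 - (73 - 1*40)) = -8*(122 - (73 - 40)) = -8*(122 - 1*33) = -8*(122 - 33) = -8*89 = -712)
(k + I) + Q(3, q(3)) = (-97/90 - 712) + 3*(-54) = -64177/90 - 162 = -78757/90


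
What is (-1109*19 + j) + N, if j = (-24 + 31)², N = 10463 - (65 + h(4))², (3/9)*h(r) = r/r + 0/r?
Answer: -15183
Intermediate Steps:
h(r) = 3 (h(r) = 3*(r/r + 0/r) = 3*(1 + 0) = 3*1 = 3)
N = 5839 (N = 10463 - (65 + 3)² = 10463 - 1*68² = 10463 - 1*4624 = 10463 - 4624 = 5839)
j = 49 (j = 7² = 49)
(-1109*19 + j) + N = (-1109*19 + 49) + 5839 = (-21071 + 49) + 5839 = -21022 + 5839 = -15183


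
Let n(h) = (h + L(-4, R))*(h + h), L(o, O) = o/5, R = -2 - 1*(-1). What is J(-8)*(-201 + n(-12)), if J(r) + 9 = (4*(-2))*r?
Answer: 5841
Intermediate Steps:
R = -1 (R = -2 + 1 = -1)
J(r) = -9 - 8*r (J(r) = -9 + (4*(-2))*r = -9 - 8*r)
L(o, O) = o/5 (L(o, O) = o*(1/5) = o/5)
n(h) = 2*h*(-4/5 + h) (n(h) = (h + (1/5)*(-4))*(h + h) = (h - 4/5)*(2*h) = (-4/5 + h)*(2*h) = 2*h*(-4/5 + h))
J(-8)*(-201 + n(-12)) = (-9 - 8*(-8))*(-201 + (2/5)*(-12)*(-4 + 5*(-12))) = (-9 + 64)*(-201 + (2/5)*(-12)*(-4 - 60)) = 55*(-201 + (2/5)*(-12)*(-64)) = 55*(-201 + 1536/5) = 55*(531/5) = 5841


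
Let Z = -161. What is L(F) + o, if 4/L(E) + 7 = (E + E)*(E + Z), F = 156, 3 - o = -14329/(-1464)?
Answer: -15577135/2294088 ≈ -6.7901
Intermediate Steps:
o = -9937/1464 (o = 3 - (-14329)/(-1464) = 3 - (-14329)*(-1)/1464 = 3 - 1*14329/1464 = 3 - 14329/1464 = -9937/1464 ≈ -6.7876)
L(E) = 4/(-7 + 2*E*(-161 + E)) (L(E) = 4/(-7 + (E + E)*(E - 161)) = 4/(-7 + (2*E)*(-161 + E)) = 4/(-7 + 2*E*(-161 + E)))
L(F) + o = 4/(-7 - 322*156 + 2*156**2) - 9937/1464 = 4/(-7 - 50232 + 2*24336) - 9937/1464 = 4/(-7 - 50232 + 48672) - 9937/1464 = 4/(-1567) - 9937/1464 = 4*(-1/1567) - 9937/1464 = -4/1567 - 9937/1464 = -15577135/2294088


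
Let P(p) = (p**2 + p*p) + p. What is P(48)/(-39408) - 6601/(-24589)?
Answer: 3034288/20187569 ≈ 0.15030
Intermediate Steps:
P(p) = p + 2*p**2 (P(p) = (p**2 + p**2) + p = 2*p**2 + p = p + 2*p**2)
P(48)/(-39408) - 6601/(-24589) = (48*(1 + 2*48))/(-39408) - 6601/(-24589) = (48*(1 + 96))*(-1/39408) - 6601*(-1/24589) = (48*97)*(-1/39408) + 6601/24589 = 4656*(-1/39408) + 6601/24589 = -97/821 + 6601/24589 = 3034288/20187569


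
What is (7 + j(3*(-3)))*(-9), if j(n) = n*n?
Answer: -792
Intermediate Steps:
j(n) = n²
(7 + j(3*(-3)))*(-9) = (7 + (3*(-3))²)*(-9) = (7 + (-9)²)*(-9) = (7 + 81)*(-9) = 88*(-9) = -792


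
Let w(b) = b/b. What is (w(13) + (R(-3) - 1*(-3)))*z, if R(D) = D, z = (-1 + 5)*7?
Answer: 28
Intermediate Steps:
z = 28 (z = 4*7 = 28)
w(b) = 1
(w(13) + (R(-3) - 1*(-3)))*z = (1 + (-3 - 1*(-3)))*28 = (1 + (-3 + 3))*28 = (1 + 0)*28 = 1*28 = 28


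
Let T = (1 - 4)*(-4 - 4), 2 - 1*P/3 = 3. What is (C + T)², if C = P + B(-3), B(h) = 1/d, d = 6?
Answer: 16129/36 ≈ 448.03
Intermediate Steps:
P = -3 (P = 6 - 3*3 = 6 - 9 = -3)
B(h) = ⅙ (B(h) = 1/6 = ⅙)
T = 24 (T = -3*(-8) = 24)
C = -17/6 (C = -3 + ⅙ = -17/6 ≈ -2.8333)
(C + T)² = (-17/6 + 24)² = (127/6)² = 16129/36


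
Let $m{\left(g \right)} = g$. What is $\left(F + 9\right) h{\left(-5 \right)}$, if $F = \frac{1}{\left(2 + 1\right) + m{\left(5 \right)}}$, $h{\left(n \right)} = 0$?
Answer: $0$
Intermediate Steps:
$F = \frac{1}{8}$ ($F = \frac{1}{\left(2 + 1\right) + 5} = \frac{1}{3 + 5} = \frac{1}{8} \approx 0.125$)
$\left(F + 9\right) h{\left(-5 \right)} = \left(\frac{1}{8} + 9\right) 0 = \frac{73}{8} \cdot 0 = 0$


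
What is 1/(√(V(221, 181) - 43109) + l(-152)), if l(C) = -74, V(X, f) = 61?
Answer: -37/24262 - I*√10762/24262 ≈ -0.001525 - 0.0042758*I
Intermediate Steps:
1/(√(V(221, 181) - 43109) + l(-152)) = 1/(√(61 - 43109) - 74) = 1/(√(-43048) - 74) = 1/(2*I*√10762 - 74) = 1/(-74 + 2*I*√10762)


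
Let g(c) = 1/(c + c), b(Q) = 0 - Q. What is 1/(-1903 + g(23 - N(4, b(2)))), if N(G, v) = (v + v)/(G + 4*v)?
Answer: -44/83731 ≈ -0.00052549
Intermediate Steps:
b(Q) = -Q
N(G, v) = 2*v/(G + 4*v) (N(G, v) = (2*v)/(G + 4*v) = 2*v/(G + 4*v))
g(c) = 1/(2*c)
1/(-1903 + g(23 - N(4, b(2)))) = 1/(-1903 + 1/(2*(23 - 2*(-1*2)/(4 + 4*(-1*2))))) = 1/(-1903 + 1/(2*(23 - 2*(-2)/(4 + 4*(-2))))) = 1/(-1903 + 1/(2*(23 - 2*(-2)/(4 - 8)))) = 1/(-1903 + 1/(2*(23 - 2*(-2)/(-4)))) = 1/(-1903 + 1/(2*(23 - 2*(-2)*(-1)/4))) = 1/(-1903 + 1/(2*(23 - 1*1))) = 1/(-1903 + 1/(2*(23 - 1))) = 1/(-1903 + (½)/22) = 1/(-1903 + (½)*(1/22)) = 1/(-1903 + 1/44) = 1/(-83731/44) = -44/83731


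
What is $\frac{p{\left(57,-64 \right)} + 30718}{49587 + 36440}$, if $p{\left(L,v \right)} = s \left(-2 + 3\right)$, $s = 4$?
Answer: $\frac{30722}{86027} \approx 0.35712$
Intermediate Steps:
$p{\left(L,v \right)} = 4$ ($p{\left(L,v \right)} = 4 \left(-2 + 3\right) = 4 \cdot 1 = 4$)
$\frac{p{\left(57,-64 \right)} + 30718}{49587 + 36440} = \frac{4 + 30718}{49587 + 36440} = \frac{30722}{86027}$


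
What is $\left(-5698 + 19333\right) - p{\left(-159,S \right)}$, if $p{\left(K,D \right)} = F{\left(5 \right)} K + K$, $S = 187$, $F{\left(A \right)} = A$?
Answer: $14589$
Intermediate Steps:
$p{\left(K,D \right)} = 6 K$ ($p{\left(K,D \right)} = 5 K + K = 6 K$)
$\left(-5698 + 19333\right) - p{\left(-159,S \right)} = \left(-5698 + 19333\right) - 6 \left(-159\right) = 13635 - -954 = 13635 + 954 = 14589$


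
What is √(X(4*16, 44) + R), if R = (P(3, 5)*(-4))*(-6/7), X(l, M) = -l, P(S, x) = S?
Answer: 2*I*√658/7 ≈ 7.329*I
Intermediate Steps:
R = 72/7 (R = (3*(-4))*(-6/7) = -(-72)/7 = -12*(-6/7) = 72/7 ≈ 10.286)
√(X(4*16, 44) + R) = √(-4*16 + 72/7) = √(-1*64 + 72/7) = √(-64 + 72/7) = √(-376/7) = 2*I*√658/7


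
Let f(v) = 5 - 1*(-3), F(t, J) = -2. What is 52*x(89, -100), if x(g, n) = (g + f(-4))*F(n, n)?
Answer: -10088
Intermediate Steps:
f(v) = 8 (f(v) = 5 + 3 = 8)
x(g, n) = -16 - 2*g (x(g, n) = (g + 8)*(-2) = (8 + g)*(-2) = -16 - 2*g)
52*x(89, -100) = 52*(-16 - 2*89) = 52*(-16 - 178) = 52*(-194) = -10088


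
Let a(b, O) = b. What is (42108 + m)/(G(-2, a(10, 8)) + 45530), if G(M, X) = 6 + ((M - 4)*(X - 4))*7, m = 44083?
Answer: 86191/45284 ≈ 1.9033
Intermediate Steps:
G(M, X) = 6 + 7*(-4 + M)*(-4 + X) (G(M, X) = 6 + ((-4 + M)*(-4 + X))*7 = 6 + 7*(-4 + M)*(-4 + X))
(42108 + m)/(G(-2, a(10, 8)) + 45530) = (42108 + 44083)/((118 - 28*(-2) - 28*10 + 7*(-2)*10) + 45530) = 86191/((118 + 56 - 280 - 140) + 45530) = 86191/(-246 + 45530) = 86191/45284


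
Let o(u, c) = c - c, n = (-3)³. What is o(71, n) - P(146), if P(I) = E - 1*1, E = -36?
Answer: 37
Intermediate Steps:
n = -27
P(I) = -37 (P(I) = -36 - 1*1 = -36 - 1 = -37)
o(u, c) = 0
o(71, n) - P(146) = 0 - 1*(-37) = 0 + 37 = 37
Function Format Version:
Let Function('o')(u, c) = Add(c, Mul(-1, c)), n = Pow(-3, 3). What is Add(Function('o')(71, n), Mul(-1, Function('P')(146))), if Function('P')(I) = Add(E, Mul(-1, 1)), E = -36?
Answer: 37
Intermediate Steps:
n = -27
Function('P')(I) = -37 (Function('P')(I) = Add(-36, Mul(-1, 1)) = Add(-36, -1) = -37)
Function('o')(u, c) = 0
Add(Function('o')(71, n), Mul(-1, Function('P')(146))) = Add(0, Mul(-1, -37)) = Add(0, 37) = 37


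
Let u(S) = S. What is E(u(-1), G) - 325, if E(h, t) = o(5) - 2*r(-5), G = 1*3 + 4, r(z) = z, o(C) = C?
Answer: -310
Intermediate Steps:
G = 7 (G = 3 + 4 = 7)
E(h, t) = 15 (E(h, t) = 5 - 2*(-5) = 5 - 1*(-10) = 5 + 10 = 15)
E(u(-1), G) - 325 = 15 - 325 = -310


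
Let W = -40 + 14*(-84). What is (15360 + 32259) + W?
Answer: 46403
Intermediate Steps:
W = -1216 (W = -40 - 1176 = -1216)
(15360 + 32259) + W = (15360 + 32259) - 1216 = 47619 - 1216 = 46403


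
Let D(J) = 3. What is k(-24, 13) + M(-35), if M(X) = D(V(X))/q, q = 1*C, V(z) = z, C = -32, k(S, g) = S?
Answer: -771/32 ≈ -24.094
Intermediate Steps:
q = -32 (q = 1*(-32) = -32)
M(X) = -3/32 (M(X) = 3/(-32) = 3*(-1/32) = -3/32)
k(-24, 13) + M(-35) = -24 - 3/32 = -771/32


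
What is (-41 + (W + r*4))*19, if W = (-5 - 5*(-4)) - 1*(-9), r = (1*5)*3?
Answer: 817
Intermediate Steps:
r = 15 (r = 5*3 = 15)
W = 24 (W = (-5 + 20) + 9 = 15 + 9 = 24)
(-41 + (W + r*4))*19 = (-41 + (24 + 15*4))*19 = (-41 + (24 + 60))*19 = (-41 + 84)*19 = 43*19 = 817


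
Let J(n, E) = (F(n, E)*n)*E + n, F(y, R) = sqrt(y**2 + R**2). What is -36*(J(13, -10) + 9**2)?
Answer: -3384 + 4680*sqrt(269) ≈ 73374.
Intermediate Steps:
F(y, R) = sqrt(R**2 + y**2)
J(n, E) = n + E*n*sqrt(E**2 + n**2) (J(n, E) = (sqrt(E**2 + n**2)*n)*E + n = (n*sqrt(E**2 + n**2))*E + n = E*n*sqrt(E**2 + n**2) + n = n + E*n*sqrt(E**2 + n**2))
-36*(J(13, -10) + 9**2) = -36*(13*(1 - 10*sqrt((-10)**2 + 13**2)) + 9**2) = -36*(13*(1 - 10*sqrt(100 + 169)) + 81) = -36*(13*(1 - 10*sqrt(269)) + 81) = -36*((13 - 130*sqrt(269)) + 81) = -36*(94 - 130*sqrt(269)) = -3384 + 4680*sqrt(269)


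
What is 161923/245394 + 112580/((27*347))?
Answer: 3238168123/255455154 ≈ 12.676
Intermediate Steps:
161923/245394 + 112580/((27*347)) = 161923*(1/245394) + 112580/9369 = 161923/245394 + 112580*(1/9369) = 161923/245394 + 112580/9369 = 3238168123/255455154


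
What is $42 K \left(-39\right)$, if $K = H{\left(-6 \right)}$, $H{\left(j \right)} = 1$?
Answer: $-1638$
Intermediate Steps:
$K = 1$
$42 K \left(-39\right) = 42 \cdot 1 \left(-39\right) = 42 \left(-39\right) = -1638$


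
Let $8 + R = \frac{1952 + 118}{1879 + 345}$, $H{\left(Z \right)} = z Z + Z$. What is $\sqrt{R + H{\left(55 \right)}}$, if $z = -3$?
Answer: $\frac{67 i \sqrt{8062}}{556} \approx 10.82 i$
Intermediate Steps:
$H{\left(Z \right)} = - 2 Z$ ($H{\left(Z \right)} = - 3 Z + Z = - 2 Z$)
$R = - \frac{7861}{1112}$ ($R = -8 + \frac{1952 + 118}{1879 + 345} = -8 + \frac{2070}{2224} = -8 + 2070 \cdot \frac{1}{2224} = -8 + \frac{1035}{1112} = - \frac{7861}{1112} \approx -7.0692$)
$\sqrt{R + H{\left(55 \right)}} = \sqrt{- \frac{7861}{1112} - 110} = \sqrt{- \frac{130181}{1112}} = \frac{67 i \sqrt{8062}}{556}$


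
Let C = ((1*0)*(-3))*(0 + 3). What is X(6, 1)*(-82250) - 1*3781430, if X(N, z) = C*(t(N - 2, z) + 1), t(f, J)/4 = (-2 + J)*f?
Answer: -3781430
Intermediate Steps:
t(f, J) = 4*f*(-2 + J) (t(f, J) = 4*((-2 + J)*f) = 4*(f*(-2 + J)) = 4*f*(-2 + J))
C = 0 (C = (0*(-3))*3 = 0*3 = 0)
X(N, z) = 0 (X(N, z) = 0*(4*(N - 2)*(-2 + z) + 1) = 0*(4*(-2 + N)*(-2 + z) + 1) = 0*(1 + 4*(-2 + N)*(-2 + z)) = 0)
X(6, 1)*(-82250) - 1*3781430 = 0*(-82250) - 1*3781430 = 0 - 3781430 = -3781430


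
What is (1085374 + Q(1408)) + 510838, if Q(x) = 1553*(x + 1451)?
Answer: 6036239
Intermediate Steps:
Q(x) = 2253403 + 1553*x (Q(x) = 1553*(1451 + x) = 2253403 + 1553*x)
(1085374 + Q(1408)) + 510838 = (1085374 + (2253403 + 1553*1408)) + 510838 = (1085374 + (2253403 + 2186624)) + 510838 = (1085374 + 4440027) + 510838 = 5525401 + 510838 = 6036239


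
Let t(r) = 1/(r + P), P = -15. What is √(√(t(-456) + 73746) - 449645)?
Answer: √(-99749696445 + 471*√16359885915)/471 ≈ 670.35*I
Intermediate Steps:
t(r) = 1/(-15 + r) (t(r) = 1/(r - 15) = 1/(-15 + r))
√(√(t(-456) + 73746) - 449645) = √(√(1/(-15 - 456) + 73746) - 449645) = √(√(1/(-471) + 73746) - 449645) = √(√(-1/471 + 73746) - 449645) = √(√(34734365/471) - 449645) = √(√16359885915/471 - 449645) = √(-449645 + √16359885915/471)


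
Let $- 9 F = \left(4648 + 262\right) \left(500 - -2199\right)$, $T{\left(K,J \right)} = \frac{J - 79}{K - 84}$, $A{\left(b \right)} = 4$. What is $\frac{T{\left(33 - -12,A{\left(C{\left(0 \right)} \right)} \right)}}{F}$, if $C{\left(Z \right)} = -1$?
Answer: $- \frac{45}{34455434} \approx -1.306 \cdot 10^{-6}$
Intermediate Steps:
$T{\left(K,J \right)} = \frac{-79 + J}{-84 + K}$
$F = - \frac{13252090}{9}$ ($F = - \frac{\left(4648 + 262\right) \left(500 - -2199\right)}{9} = - \frac{4910 \left(500 + \left(-281 + 2480\right)\right)}{9} = - \frac{4910 \left(500 + 2199\right)}{9} = - \frac{4910 \cdot 2699}{9} = \left(- \frac{1}{9}\right) 13252090 = - \frac{13252090}{9} \approx -1.4725 \cdot 10^{6}$)
$\frac{T{\left(33 - -12,A{\left(C{\left(0 \right)} \right)} \right)}}{F} = \frac{\frac{1}{-84 + \left(33 - -12\right)} \left(-79 + 4\right)}{- \frac{13252090}{9}} = \frac{1}{-84 + \left(33 + 12\right)} \left(-75\right) \left(- \frac{9}{13252090}\right) = \frac{1}{-84 + 45} \left(-75\right) \left(- \frac{9}{13252090}\right) = \frac{1}{-39} \left(-75\right) \left(- \frac{9}{13252090}\right) = \left(- \frac{1}{39}\right) \left(-75\right) \left(- \frac{9}{13252090}\right) = \frac{25}{13} \left(- \frac{9}{13252090}\right) = - \frac{45}{34455434}$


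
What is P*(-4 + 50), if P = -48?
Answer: -2208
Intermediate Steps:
P*(-4 + 50) = -48*(-4 + 50) = -48*46 = -2208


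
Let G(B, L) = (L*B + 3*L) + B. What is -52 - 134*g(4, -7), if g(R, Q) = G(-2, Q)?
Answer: 1154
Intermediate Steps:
G(B, L) = B + 3*L + B*L (G(B, L) = (B*L + 3*L) + B = (3*L + B*L) + B = B + 3*L + B*L)
g(R, Q) = -2 + Q (g(R, Q) = -2 + 3*Q - 2*Q = -2 + Q)
-52 - 134*g(4, -7) = -52 - 134*(-2 - 7) = -52 - 134*(-9) = -52 + 1206 = 1154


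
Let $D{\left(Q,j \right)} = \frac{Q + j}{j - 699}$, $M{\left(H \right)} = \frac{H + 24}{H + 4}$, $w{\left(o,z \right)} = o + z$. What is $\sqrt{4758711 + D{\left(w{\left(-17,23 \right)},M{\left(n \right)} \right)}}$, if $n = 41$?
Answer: $\frac{\sqrt{187556427696298}}{6278} \approx 2181.4$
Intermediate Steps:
$M{\left(H \right)} = \frac{24 + H}{4 + H}$
$D{\left(Q,j \right)} = \frac{Q + j}{-699 + j}$
$\sqrt{4758711 + D{\left(w{\left(-17,23 \right)},M{\left(n \right)} \right)}} = \sqrt{4758711 + \frac{\left(-17 + 23\right) + \frac{24 + 41}{4 + 41}}{-699 + \frac{24 + 41}{4 + 41}}} = \sqrt{4758711 + \frac{6 + \frac{1}{45} \cdot 65}{-699 + \frac{1}{45} \cdot 65}} = \sqrt{4758711 + \frac{6 + \frac{13}{9}}{-699 + \frac{13}{9}}} = \sqrt{4758711 + \frac{1}{- \frac{6278}{9}} \cdot \frac{67}{9}} = \sqrt{4758711 - \frac{67}{6278}} = \sqrt{\frac{29875187591}{6278}} = \frac{\sqrt{187556427696298}}{6278}$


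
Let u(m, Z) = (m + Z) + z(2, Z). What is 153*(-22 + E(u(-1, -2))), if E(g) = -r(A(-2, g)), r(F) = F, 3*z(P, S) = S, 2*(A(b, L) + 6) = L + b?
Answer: -4029/2 ≈ -2014.5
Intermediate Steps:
A(b, L) = -6 + L/2 + b/2 (A(b, L) = -6 + (L + b)/2 = -6 + (L/2 + b/2) = -6 + L/2 + b/2)
z(P, S) = S/3
u(m, Z) = m + 4*Z/3 (u(m, Z) = (m + Z) + Z/3 = (Z + m) + Z/3 = m + 4*Z/3)
E(g) = 7 - g/2 (E(g) = -(-6 + g/2 + (½)*(-2)) = -(-6 + g/2 - 1) = -(-7 + g/2) = 7 - g/2)
153*(-22 + E(u(-1, -2))) = 153*(-22 + (7 - (-1 + (4/3)*(-2))/2)) = 153*(-22 + (7 - (-1 - 8/3)/2)) = 153*(-22 + (7 - ½*(-11/3))) = 153*(-22 + (7 + 11/6)) = 153*(-22 + 53/6) = 153*(-79/6) = -4029/2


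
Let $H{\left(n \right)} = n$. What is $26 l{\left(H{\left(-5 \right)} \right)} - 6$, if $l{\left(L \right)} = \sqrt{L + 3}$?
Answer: $-6 + 26 i \sqrt{2} \approx -6.0 + 36.77 i$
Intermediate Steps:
$l{\left(L \right)} = \sqrt{3 + L}$
$26 l{\left(H{\left(-5 \right)} \right)} - 6 = 26 \sqrt{3 - 5} - 6 = 26 \sqrt{-2} - 6 = 26 i \sqrt{2} - 6 = -6 + 26 i \sqrt{2}$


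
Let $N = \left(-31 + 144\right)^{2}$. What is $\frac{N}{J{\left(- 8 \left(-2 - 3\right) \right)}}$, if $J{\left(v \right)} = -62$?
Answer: $- \frac{12769}{62} \approx -205.95$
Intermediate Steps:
$N = 12769$ ($N = 113^{2} = 12769$)
$\frac{N}{J{\left(- 8 \left(-2 - 3\right) \right)}} = \frac{12769}{-62} = 12769 \left(- \frac{1}{62}\right) = - \frac{12769}{62}$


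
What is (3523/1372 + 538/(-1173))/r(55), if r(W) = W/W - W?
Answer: -3394343/86905224 ≈ -0.039058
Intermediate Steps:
r(W) = 1 - W
(3523/1372 + 538/(-1173))/r(55) = (3523/1372 + 538/(-1173))/(1 - 1*55) = (3523*(1/1372) + 538*(-1/1173))/(1 - 55) = (3523/1372 - 538/1173)/(-54) = (3394343/1609356)*(-1/54) = -3394343/86905224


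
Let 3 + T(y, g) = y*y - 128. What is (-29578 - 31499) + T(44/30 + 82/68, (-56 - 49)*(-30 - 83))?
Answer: -15918343031/260100 ≈ -61201.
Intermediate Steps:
T(y, g) = -131 + y² (T(y, g) = -3 + (y*y - 128) = -3 + (y² - 128) = -3 + (-128 + y²) = -131 + y²)
(-29578 - 31499) + T(44/30 + 82/68, (-56 - 49)*(-30 - 83)) = (-29578 - 31499) + (-131 + (44/30 + 82/68)²) = -61077 + (-131 + (44*(1/30) + 82*(1/68))²) = -61077 + (-131 + (22/15 + 41/34)²) = -61077 + (-131 + (1363/510)²) = -61077 + (-131 + 1857769/260100) = -61077 - 32215331/260100 = -15918343031/260100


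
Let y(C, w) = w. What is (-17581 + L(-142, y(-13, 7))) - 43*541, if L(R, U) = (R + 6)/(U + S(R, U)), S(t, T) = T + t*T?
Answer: -10006746/245 ≈ -40844.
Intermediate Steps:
S(t, T) = T + T*t
L(R, U) = (6 + R)/(U + U*(1 + R)) (L(R, U) = (R + 6)/(U + U*(1 + R)) = (6 + R)/(U + U*(1 + R)))
(-17581 + L(-142, y(-13, 7))) - 43*541 = (-17581 + (6 - 142)/(7*(2 - 142))) - 43*541 = (-17581 + (⅐)*(-136)/(-140)) - 23263 = (-17581 + (⅐)*(-1/140)*(-136)) - 23263 = (-17581 + 34/245) - 23263 = -4307311/245 - 23263 = -10006746/245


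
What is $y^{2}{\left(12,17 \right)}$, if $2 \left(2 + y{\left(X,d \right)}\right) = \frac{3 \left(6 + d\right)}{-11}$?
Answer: $\frac{12769}{484} \approx 26.382$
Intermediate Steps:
$y{\left(X,d \right)} = - \frac{31}{11} - \frac{3 d}{22}$ ($y{\left(X,d \right)} = -2 + \frac{3 \left(6 + d\right) \frac{1}{-11}}{2} = -2 + \frac{\left(18 + 3 d\right) \left(- \frac{1}{11}\right)}{2} = -2 + \frac{- \frac{18}{11} - \frac{3 d}{11}}{2} = -2 - \left(\frac{9}{11} + \frac{3 d}{22}\right) = - \frac{31}{11} - \frac{3 d}{22}$)
$y^{2}{\left(12,17 \right)} = \left(- \frac{31}{11} - \frac{51}{22}\right)^{2} = \left(- \frac{113}{22}\right)^{2} = \frac{12769}{484}$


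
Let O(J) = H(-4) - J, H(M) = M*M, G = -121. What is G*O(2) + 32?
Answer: -1662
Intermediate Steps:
H(M) = M²
O(J) = 16 - J (O(J) = (-4)² - J = 16 - J)
G*O(2) + 32 = -121*(16 - 1*2) + 32 = -121*(16 - 2) + 32 = -121*14 + 32 = -1694 + 32 = -1662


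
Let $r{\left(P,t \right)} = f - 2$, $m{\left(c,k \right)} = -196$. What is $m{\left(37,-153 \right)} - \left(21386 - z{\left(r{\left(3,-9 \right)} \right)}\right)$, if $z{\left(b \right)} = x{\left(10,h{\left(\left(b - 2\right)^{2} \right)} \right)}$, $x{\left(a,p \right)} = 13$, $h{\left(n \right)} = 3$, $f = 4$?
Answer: $-21569$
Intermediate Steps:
$r{\left(P,t \right)} = 2$ ($r{\left(P,t \right)} = 4 - 2 = 2$)
$z{\left(b \right)} = 13$
$m{\left(37,-153 \right)} - \left(21386 - z{\left(r{\left(3,-9 \right)} \right)}\right) = -196 - \left(21386 - 13\right) = -196 - 21373 = -21569$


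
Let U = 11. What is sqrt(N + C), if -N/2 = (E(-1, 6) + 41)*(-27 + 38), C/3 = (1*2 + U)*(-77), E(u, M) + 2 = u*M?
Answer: I*sqrt(3729) ≈ 61.066*I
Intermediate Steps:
E(u, M) = -2 + M*u (E(u, M) = -2 + u*M = -2 + M*u)
C = -3003 (C = 3*((1*2 + 11)*(-77)) = 3*((2 + 11)*(-77)) = 3*(13*(-77)) = 3*(-1001) = -3003)
N = -726 (N = -2*((-2 + 6*(-1)) + 41)*(-27 + 38) = -2*((-2 - 6) + 41)*11 = -2*(-8 + 41)*11 = -66*11 = -2*363 = -726)
sqrt(N + C) = sqrt(-726 - 3003) = sqrt(-3729) = I*sqrt(3729)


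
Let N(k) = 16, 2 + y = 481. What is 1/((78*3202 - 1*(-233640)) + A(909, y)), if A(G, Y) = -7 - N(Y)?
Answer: 1/483373 ≈ 2.0688e-6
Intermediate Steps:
y = 479 (y = -2 + 481 = 479)
A(G, Y) = -23 (A(G, Y) = -7 - 1*16 = -7 - 16 = -23)
1/((78*3202 - 1*(-233640)) + A(909, y)) = 1/((78*3202 - 1*(-233640)) - 23) = 1/((249756 + 233640) - 23) = 1/(483396 - 23) = 1/483373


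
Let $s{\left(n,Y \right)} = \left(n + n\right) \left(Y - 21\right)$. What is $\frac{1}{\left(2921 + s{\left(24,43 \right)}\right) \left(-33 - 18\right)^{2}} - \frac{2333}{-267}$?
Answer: $\frac{8044321736}{920631753} \approx 8.7378$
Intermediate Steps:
$s{\left(n,Y \right)} = 2 n \left(-21 + Y\right)$
$\frac{1}{\left(2921 + s{\left(24,43 \right)}\right) \left(-33 - 18\right)^{2}} - \frac{2333}{-267} = \frac{1}{\left(2921 + 2 \cdot 24 \left(-21 + 43\right)\right) \left(-33 - 18\right)^{2}} - \frac{2333}{-267} = \frac{1}{\left(2921 + 2 \cdot 24 \cdot 22\right) \left(-51\right)^{2}} - - \frac{2333}{267} = \frac{1}{\left(2921 + 1056\right) 2601} + \frac{2333}{267} = \frac{1}{3977} \cdot \frac{1}{2601} + \frac{2333}{267} = \frac{1}{10344177} + \frac{2333}{267} = \frac{8044321736}{920631753}$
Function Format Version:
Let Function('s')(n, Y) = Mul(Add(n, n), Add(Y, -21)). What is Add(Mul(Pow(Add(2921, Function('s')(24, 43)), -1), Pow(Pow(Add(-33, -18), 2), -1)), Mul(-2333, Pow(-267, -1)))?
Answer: Rational(8044321736, 920631753) ≈ 8.7378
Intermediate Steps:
Function('s')(n, Y) = Mul(2, n, Add(-21, Y)) (Function('s')(n, Y) = Mul(Mul(2, n), Add(-21, Y)) = Mul(2, n, Add(-21, Y)))
Add(Mul(Pow(Add(2921, Function('s')(24, 43)), -1), Pow(Pow(Add(-33, -18), 2), -1)), Mul(-2333, Pow(-267, -1))) = Add(Mul(Pow(Add(2921, Mul(2, 24, Add(-21, 43))), -1), Pow(Pow(Add(-33, -18), 2), -1)), Mul(-2333, Pow(-267, -1))) = Add(Mul(Pow(Add(2921, Mul(2, 24, 22)), -1), Pow(Pow(-51, 2), -1)), Mul(-2333, Rational(-1, 267))) = Add(Mul(Pow(Add(2921, 1056), -1), Pow(2601, -1)), Rational(2333, 267)) = Add(Mul(Pow(3977, -1), Rational(1, 2601)), Rational(2333, 267)) = Add(Mul(Rational(1, 3977), Rational(1, 2601)), Rational(2333, 267)) = Add(Rational(1, 10344177), Rational(2333, 267)) = Rational(8044321736, 920631753)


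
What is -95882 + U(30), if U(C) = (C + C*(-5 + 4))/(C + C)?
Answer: -95882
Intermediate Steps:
U(C) = 0 (U(C) = (C + C*(-1))/((2*C)) = (C - C)*(1/(2*C)) = 0*(1/(2*C)) = 0)
-95882 + U(30) = -95882 + 0 = -95882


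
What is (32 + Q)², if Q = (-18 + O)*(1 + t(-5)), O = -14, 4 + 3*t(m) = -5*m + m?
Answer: 262144/9 ≈ 29127.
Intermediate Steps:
t(m) = -4/3 - 4*m/3 (t(m) = -4/3 + (-5*m + m)/3 = -4/3 + (-4*m)/3 = -4/3 - 4*m/3)
Q = -608/3 (Q = (-18 - 14)*(1 + (-4/3 - 4/3*(-5))) = -32*(1 + (-4/3 + 20/3)) = -32*(1 + 16/3) = -32*19/3 = -608/3 ≈ -202.67)
(32 + Q)² = (32 - 608/3)² = (-512/3)² = 262144/9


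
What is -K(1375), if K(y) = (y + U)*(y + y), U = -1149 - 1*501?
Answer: 756250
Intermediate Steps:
U = -1650 (U = -1149 - 501 = -1650)
K(y) = 2*y*(-1650 + y) (K(y) = (y - 1650)*(y + y) = (-1650 + y)*(2*y) = 2*y*(-1650 + y))
-K(1375) = -2*1375*(-1650 + 1375) = -2*1375*(-275) = -1*(-756250) = 756250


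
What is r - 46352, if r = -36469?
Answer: -82821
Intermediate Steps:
r - 46352 = -36469 - 46352 = -82821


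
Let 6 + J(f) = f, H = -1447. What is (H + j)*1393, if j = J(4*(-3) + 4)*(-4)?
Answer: -1937663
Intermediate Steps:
J(f) = -6 + f
j = 56 (j = (-6 + (4*(-3) + 4))*(-4) = (-6 + (-12 + 4))*(-4) = (-6 - 8)*(-4) = -14*(-4) = 56)
(H + j)*1393 = (-1447 + 56)*1393 = -1391*1393 = -1937663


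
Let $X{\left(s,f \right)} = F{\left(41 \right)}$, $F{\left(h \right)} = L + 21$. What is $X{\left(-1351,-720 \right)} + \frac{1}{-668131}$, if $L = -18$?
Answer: $\frac{2004392}{668131} \approx 3.0$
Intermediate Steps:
$F{\left(h \right)} = 3$ ($F{\left(h \right)} = -18 + 21 = 3$)
$X{\left(s,f \right)} = 3$
$X{\left(-1351,-720 \right)} + \frac{1}{-668131} = 3 + \frac{1}{-668131} = 3 - \frac{1}{668131} = \frac{2004392}{668131}$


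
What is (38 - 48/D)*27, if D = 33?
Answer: 10854/11 ≈ 986.73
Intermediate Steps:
(38 - 48/D)*27 = (38 - 48/33)*27 = (38 - 48*1/33)*27 = (38 - 16/11)*27 = (402/11)*27 = 10854/11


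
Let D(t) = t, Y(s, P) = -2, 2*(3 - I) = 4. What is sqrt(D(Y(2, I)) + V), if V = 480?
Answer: sqrt(478) ≈ 21.863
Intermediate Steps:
I = 1 (I = 3 - 1/2*4 = 3 - 2 = 1)
sqrt(D(Y(2, I)) + V) = sqrt(-2 + 480) = sqrt(478)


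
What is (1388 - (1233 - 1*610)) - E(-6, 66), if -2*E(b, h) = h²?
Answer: 2943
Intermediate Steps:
E(b, h) = -h²/2
(1388 - (1233 - 1*610)) - E(-6, 66) = (1388 - (1233 - 1*610)) - (-1)*66²/2 = (1388 - (1233 - 610)) - (-1)*4356/2 = (1388 - 1*623) - 1*(-2178) = (1388 - 623) + 2178 = 765 + 2178 = 2943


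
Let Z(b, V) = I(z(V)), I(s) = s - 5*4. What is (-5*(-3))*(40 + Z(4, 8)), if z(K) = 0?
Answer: 300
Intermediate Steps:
I(s) = -20 + s (I(s) = s - 20 = -20 + s)
Z(b, V) = -20 (Z(b, V) = -20 + 0 = -20)
(-5*(-3))*(40 + Z(4, 8)) = (-5*(-3))*(40 - 20) = 15*20 = 300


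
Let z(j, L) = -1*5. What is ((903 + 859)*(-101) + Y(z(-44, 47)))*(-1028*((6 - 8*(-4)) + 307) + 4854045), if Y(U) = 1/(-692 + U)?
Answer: -558101533198275/697 ≈ -8.0072e+11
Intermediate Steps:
z(j, L) = -5
((903 + 859)*(-101) + Y(z(-44, 47)))*(-1028*((6 - 8*(-4)) + 307) + 4854045) = ((903 + 859)*(-101) + 1/(-692 - 5))*(-1028*((6 - 8*(-4)) + 307) + 4854045) = (1762*(-101) + 1/(-697))*(-1028*((6 + 32) + 307) + 4854045) = (-177962 - 1/697)*(-1028*(38 + 307) + 4854045) = -124039515*(-1028*345 + 4854045)/697 = -124039515*(-354660 + 4854045)/697 = -124039515/697*4499385 = -558101533198275/697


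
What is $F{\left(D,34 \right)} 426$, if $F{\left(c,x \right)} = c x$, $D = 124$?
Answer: $1796016$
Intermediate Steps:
$F{\left(D,34 \right)} 426 = 124 \cdot 34 \cdot 426 = 4216 \cdot 426 = 1796016$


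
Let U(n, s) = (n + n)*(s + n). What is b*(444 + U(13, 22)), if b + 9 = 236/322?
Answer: -1802174/161 ≈ -11194.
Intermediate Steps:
b = -1331/161 (b = -9 + 236/322 = -9 + 236*(1/322) = -9 + 118/161 = -1331/161 ≈ -8.2671)
U(n, s) = 2*n*(n + s) (U(n, s) = (2*n)*(n + s) = 2*n*(n + s))
b*(444 + U(13, 22)) = -1331*(444 + 2*13*(13 + 22))/161 = -1331*(444 + 2*13*35)/161 = -1331*(444 + 910)/161 = -1331/161*1354 = -1802174/161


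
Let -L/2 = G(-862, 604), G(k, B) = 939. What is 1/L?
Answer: -1/1878 ≈ -0.00053248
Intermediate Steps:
L = -1878 (L = -2*939 = -1878)
1/L = 1/(-1878) = -1/1878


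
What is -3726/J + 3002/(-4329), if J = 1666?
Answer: -10565593/3606057 ≈ -2.9300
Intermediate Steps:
-3726/J + 3002/(-4329) = -3726/1666 + 3002/(-4329) = -3726*1/1666 + 3002*(-1/4329) = -1863/833 - 3002/4329 = -10565593/3606057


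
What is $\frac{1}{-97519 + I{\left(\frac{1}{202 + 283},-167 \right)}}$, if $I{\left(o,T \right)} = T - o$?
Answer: $- \frac{485}{47377711} \approx -1.0237 \cdot 10^{-5}$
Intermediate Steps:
$\frac{1}{-97519 + I{\left(\frac{1}{202 + 283},-167 \right)}} = \frac{1}{-97519 - \left(167 + \frac{1}{202 + 283}\right)} = \frac{1}{-97519 - \frac{80996}{485}} = \frac{1}{- \frac{47377711}{485}} = - \frac{485}{47377711}$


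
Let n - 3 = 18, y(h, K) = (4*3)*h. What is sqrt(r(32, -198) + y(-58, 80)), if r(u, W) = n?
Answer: 15*I*sqrt(3) ≈ 25.981*I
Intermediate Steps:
y(h, K) = 12*h
n = 21 (n = 3 + 18 = 21)
r(u, W) = 21
sqrt(r(32, -198) + y(-58, 80)) = sqrt(21 + 12*(-58)) = sqrt(21 - 696) = sqrt(-675) = 15*I*sqrt(3)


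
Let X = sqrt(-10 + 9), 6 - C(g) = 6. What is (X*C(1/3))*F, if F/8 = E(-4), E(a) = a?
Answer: 0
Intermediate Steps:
C(g) = 0 (C(g) = 6 - 1*6 = 6 - 6 = 0)
X = I (X = sqrt(-1) = I ≈ 1.0*I)
F = -32 (F = 8*(-4) = -32)
(X*C(1/3))*F = (I*0)*(-32) = 0*(-32) = 0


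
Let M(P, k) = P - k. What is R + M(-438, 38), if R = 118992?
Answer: 118516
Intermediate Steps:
R + M(-438, 38) = 118992 + (-438 - 1*38) = 118992 + (-438 - 38) = 118992 - 476 = 118516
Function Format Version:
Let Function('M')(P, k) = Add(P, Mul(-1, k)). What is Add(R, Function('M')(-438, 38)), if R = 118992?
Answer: 118516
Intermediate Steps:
Add(R, Function('M')(-438, 38)) = Add(118992, Add(-438, Mul(-1, 38))) = Add(118992, Add(-438, -38)) = Add(118992, -476) = 118516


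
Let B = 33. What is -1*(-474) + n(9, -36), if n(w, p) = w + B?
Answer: 516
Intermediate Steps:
n(w, p) = 33 + w (n(w, p) = w + 33 = 33 + w)
-1*(-474) + n(9, -36) = -1*(-474) + (33 + 9) = 474 + 42 = 516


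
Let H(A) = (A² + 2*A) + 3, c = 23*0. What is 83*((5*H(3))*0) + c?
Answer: 0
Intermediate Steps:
c = 0
H(A) = 3 + A² + 2*A
83*((5*H(3))*0) + c = 83*((5*(3 + 3² + 2*3))*0) + 0 = 83*((5*(3 + 9 + 6))*0) + 0 = 83*((5*18)*0) + 0 = 83*(90*0) + 0 = 83*0 + 0 = 0 + 0 = 0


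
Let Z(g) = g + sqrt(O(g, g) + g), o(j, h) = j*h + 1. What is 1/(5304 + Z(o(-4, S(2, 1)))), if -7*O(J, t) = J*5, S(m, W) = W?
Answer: 12369/65568071 - I*sqrt(42)/196704213 ≈ 0.00018864 - 3.2947e-8*I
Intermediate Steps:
O(J, t) = -5*J/7 (O(J, t) = -J*5/7 = -5*J/7)
o(j, h) = 1 + h*j (o(j, h) = h*j + 1 = 1 + h*j)
Z(g) = g + sqrt(14)*sqrt(g)/7 (Z(g) = g + sqrt(-5*g/7 + g) = g + sqrt(2*g/7) = g + sqrt(14)*sqrt(g)/7)
1/(5304 + Z(o(-4, S(2, 1)))) = 1/(5304 + ((1 + 1*(-4)) + sqrt(14)*sqrt(1 + 1*(-4))/7)) = 1/(5304 + ((1 - 4) + sqrt(14)*sqrt(1 - 4)/7)) = 1/(5304 + (-3 + sqrt(14)*sqrt(-3)/7)) = 1/(5304 + (-3 + sqrt(14)*(I*sqrt(3))/7)) = 1/(5304 + (-3 + I*sqrt(42)/7)) = 1/(5301 + I*sqrt(42)/7)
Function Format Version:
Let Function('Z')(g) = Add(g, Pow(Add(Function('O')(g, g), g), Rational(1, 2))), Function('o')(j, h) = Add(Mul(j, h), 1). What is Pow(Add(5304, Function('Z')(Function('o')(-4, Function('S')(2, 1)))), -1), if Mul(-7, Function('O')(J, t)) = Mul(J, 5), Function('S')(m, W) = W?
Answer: Add(Rational(12369, 65568071), Mul(Rational(-1, 196704213), I, Pow(42, Rational(1, 2)))) ≈ Add(0.00018864, Mul(-3.2947e-8, I))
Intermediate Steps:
Function('O')(J, t) = Mul(Rational(-5, 7), J) (Function('O')(J, t) = Mul(Rational(-1, 7), Mul(J, 5)) = Mul(Rational(-1, 7), Mul(5, J)) = Mul(Rational(-5, 7), J))
Function('o')(j, h) = Add(1, Mul(h, j)) (Function('o')(j, h) = Add(Mul(h, j), 1) = Add(1, Mul(h, j)))
Function('Z')(g) = Add(g, Mul(Rational(1, 7), Pow(14, Rational(1, 2)), Pow(g, Rational(1, 2)))) (Function('Z')(g) = Add(g, Pow(Add(Mul(Rational(-5, 7), g), g), Rational(1, 2))) = Add(g, Pow(Mul(Rational(2, 7), g), Rational(1, 2))) = Add(g, Mul(Rational(1, 7), Pow(14, Rational(1, 2)), Pow(g, Rational(1, 2)))))
Pow(Add(5304, Function('Z')(Function('o')(-4, Function('S')(2, 1)))), -1) = Pow(Add(5304, Add(Add(1, Mul(1, -4)), Mul(Rational(1, 7), Pow(14, Rational(1, 2)), Pow(Add(1, Mul(1, -4)), Rational(1, 2))))), -1) = Pow(Add(5304, Add(Add(1, -4), Mul(Rational(1, 7), Pow(14, Rational(1, 2)), Pow(Add(1, -4), Rational(1, 2))))), -1) = Pow(Add(5304, Add(-3, Mul(Rational(1, 7), Pow(14, Rational(1, 2)), Pow(-3, Rational(1, 2))))), -1) = Pow(Add(5304, Add(-3, Mul(Rational(1, 7), Pow(14, Rational(1, 2)), Mul(I, Pow(3, Rational(1, 2)))))), -1) = Pow(Add(5304, Add(-3, Mul(Rational(1, 7), I, Pow(42, Rational(1, 2))))), -1) = Pow(Add(5301, Mul(Rational(1, 7), I, Pow(42, Rational(1, 2)))), -1)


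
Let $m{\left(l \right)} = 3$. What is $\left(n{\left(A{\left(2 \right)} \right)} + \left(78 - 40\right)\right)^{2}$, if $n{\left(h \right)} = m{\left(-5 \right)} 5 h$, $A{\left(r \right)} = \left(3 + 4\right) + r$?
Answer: $29929$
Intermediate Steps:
$A{\left(r \right)} = 7 + r$
$n{\left(h \right)} = 15 h$ ($n{\left(h \right)} = 3 \cdot 5 h = 15 h$)
$\left(n{\left(A{\left(2 \right)} \right)} + \left(78 - 40\right)\right)^{2} = \left(15 \left(7 + 2\right) + \left(78 - 40\right)\right)^{2} = \left(15 \cdot 9 + \left(78 - 40\right)\right)^{2} = \left(135 + 38\right)^{2} = 173^{2} = 29929$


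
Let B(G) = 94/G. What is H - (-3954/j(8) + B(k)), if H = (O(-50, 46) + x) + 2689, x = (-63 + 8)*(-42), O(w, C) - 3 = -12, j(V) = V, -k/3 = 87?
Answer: 5725933/1044 ≈ 5484.6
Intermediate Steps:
k = -261 (k = -3*87 = -261)
O(w, C) = -9 (O(w, C) = 3 - 12 = -9)
x = 2310 (x = -55*(-42) = 2310)
H = 4990 (H = (-9 + 2310) + 2689 = 2301 + 2689 = 4990)
H - (-3954/j(8) + B(k)) = 4990 - (-3954/8 + 94/(-261)) = 4990 - (-3954*⅛ + 94*(-1/261)) = 4990 - (-1977/4 - 94/261) = 4990 - 1*(-516373/1044) = 4990 + 516373/1044 = 5725933/1044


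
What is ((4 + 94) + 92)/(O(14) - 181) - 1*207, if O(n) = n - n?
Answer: -37657/181 ≈ -208.05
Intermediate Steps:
O(n) = 0
((4 + 94) + 92)/(O(14) - 181) - 1*207 = ((4 + 94) + 92)/(0 - 181) - 1*207 = (98 + 92)/(-181) - 207 = 190*(-1/181) - 207 = -190/181 - 207 = -37657/181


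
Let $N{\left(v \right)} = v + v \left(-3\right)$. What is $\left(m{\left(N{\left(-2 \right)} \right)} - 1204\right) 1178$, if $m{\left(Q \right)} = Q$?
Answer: $-1413600$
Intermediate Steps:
$N{\left(v \right)} = - 2 v$ ($N{\left(v \right)} = v - 3 v = - 2 v$)
$\left(m{\left(N{\left(-2 \right)} \right)} - 1204\right) 1178 = \left(\left(-2\right) \left(-2\right) - 1204\right) 1178 = \left(4 - 1204\right) 1178 = \left(-1200\right) 1178 = -1413600$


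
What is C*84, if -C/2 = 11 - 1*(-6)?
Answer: -2856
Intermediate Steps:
C = -34 (C = -2*(11 - 1*(-6)) = -2*(11 + 6) = -2*17 = -34)
C*84 = -34*84 = -2856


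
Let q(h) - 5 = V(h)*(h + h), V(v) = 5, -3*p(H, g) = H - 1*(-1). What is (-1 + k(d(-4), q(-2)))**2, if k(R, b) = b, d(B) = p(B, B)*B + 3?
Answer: 256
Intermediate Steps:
p(H, g) = -1/3 - H/3 (p(H, g) = -(H - 1*(-1))/3 = -(H + 1)/3 = -(1 + H)/3 = -1/3 - H/3)
d(B) = 3 + B*(-1/3 - B/3) (d(B) = (-1/3 - B/3)*B + 3 = B*(-1/3 - B/3) + 3 = 3 + B*(-1/3 - B/3))
q(h) = 5 + 10*h (q(h) = 5 + 5*(h + h) = 5 + 5*(2*h) = 5 + 10*h)
(-1 + k(d(-4), q(-2)))**2 = (-1 + (5 + 10*(-2)))**2 = (-1 + (5 - 20))**2 = (-1 - 15)**2 = (-16)**2 = 256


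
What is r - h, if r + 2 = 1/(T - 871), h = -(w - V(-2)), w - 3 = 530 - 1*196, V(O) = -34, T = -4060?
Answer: 1819538/4931 ≈ 369.00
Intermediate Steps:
w = 337 (w = 3 + (530 - 1*196) = 3 + (530 - 196) = 3 + 334 = 337)
h = -371 (h = -(337 - 1*(-34)) = -(337 + 34) = -1*371 = -371)
r = -9863/4931 (r = -2 + 1/(-4060 - 871) = -2 + 1/(-4931) = -2 - 1/4931 = -9863/4931 ≈ -2.0002)
r - h = -9863/4931 - 1*(-371) = -9863/4931 + 371 = 1819538/4931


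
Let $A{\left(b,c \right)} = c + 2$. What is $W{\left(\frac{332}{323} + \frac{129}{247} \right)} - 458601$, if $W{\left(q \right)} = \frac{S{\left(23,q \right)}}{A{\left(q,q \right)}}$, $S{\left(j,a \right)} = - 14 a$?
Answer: $- \frac{6836456233}{14907} \approx -4.5861 \cdot 10^{5}$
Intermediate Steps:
$A{\left(b,c \right)} = 2 + c$
$W{\left(q \right)} = - \frac{14 q}{2 + q}$ ($W{\left(q \right)} = \frac{\left(-14\right) q}{2 + q} = - \frac{14 q}{2 + q}$)
$W{\left(\frac{332}{323} + \frac{129}{247} \right)} - 458601 = - \frac{14 \left(\frac{332}{323} + \frac{129}{247}\right)}{2 + \left(\frac{332}{323} + \frac{129}{247}\right)} - 458601 = \left(-14\right) \frac{6509}{4199} \frac{1}{2 + \frac{6509}{4199}} - 458601 = \left(-14\right) \frac{6509}{4199} \frac{1}{\frac{14907}{4199}} - 458601 = \left(-14\right) \frac{6509}{4199} \cdot \frac{4199}{14907} - 458601 = - \frac{91126}{14907} - 458601 = - \frac{6836456233}{14907}$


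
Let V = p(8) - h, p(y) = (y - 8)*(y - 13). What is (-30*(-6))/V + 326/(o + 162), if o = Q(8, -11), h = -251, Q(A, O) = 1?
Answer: 682/251 ≈ 2.7171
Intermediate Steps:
p(y) = (-13 + y)*(-8 + y) (p(y) = (-8 + y)*(-13 + y) = (-13 + y)*(-8 + y))
o = 1
V = 251 (V = (104 + 8**2 - 21*8) - 1*(-251) = (104 + 64 - 168) + 251 = 0 + 251 = 251)
(-30*(-6))/V + 326/(o + 162) = -30*(-6)/251 + 326/(1 + 162) = 180*(1/251) + 326/163 = 180/251 + 326*(1/163) = 180/251 + 2 = 682/251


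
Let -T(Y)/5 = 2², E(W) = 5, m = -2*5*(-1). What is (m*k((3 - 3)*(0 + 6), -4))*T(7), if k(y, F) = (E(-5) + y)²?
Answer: -5000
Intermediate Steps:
m = 10 (m = -10*(-1) = 10)
k(y, F) = (5 + y)²
T(Y) = -20 (T(Y) = -5*2² = -5*4 = -20)
(m*k((3 - 3)*(0 + 6), -4))*T(7) = (10*(5 + (3 - 3)*(0 + 6))²)*(-20) = (10*(5 + 0*6)²)*(-20) = (10*(5 + 0)²)*(-20) = (10*5²)*(-20) = (10*25)*(-20) = 250*(-20) = -5000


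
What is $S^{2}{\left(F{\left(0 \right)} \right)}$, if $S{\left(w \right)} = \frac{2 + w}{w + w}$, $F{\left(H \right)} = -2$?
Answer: $0$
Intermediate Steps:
$S{\left(w \right)} = \frac{2 + w}{2 w}$
$S^{2}{\left(F{\left(0 \right)} \right)} = \left(\frac{2 - 2}{2 \left(-2\right)}\right)^{2} = \left(\frac{1}{2} \left(- \frac{1}{2}\right) 0\right)^{2} = 0^{2} = 0$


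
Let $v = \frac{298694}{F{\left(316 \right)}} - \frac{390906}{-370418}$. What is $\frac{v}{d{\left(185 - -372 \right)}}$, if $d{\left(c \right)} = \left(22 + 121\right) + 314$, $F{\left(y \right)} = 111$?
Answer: $\frac{55342512329}{9395096943} \approx 5.8906$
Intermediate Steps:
$v = \frac{55342512329}{20558199}$ ($v = \frac{298694}{111} - \frac{390906}{-370418} = 298694 \cdot \frac{1}{111} - - \frac{195453}{185209} = \frac{298694}{111} + \frac{195453}{185209} = \frac{55342512329}{20558199} \approx 2692.0$)
$d{\left(c \right)} = 457$ ($d{\left(c \right)} = 143 + 314 = 457$)
$\frac{v}{d{\left(185 - -372 \right)}} = \frac{55342512329}{20558199 \cdot 457} = \frac{55342512329}{20558199} \cdot \frac{1}{457} = \frac{55342512329}{9395096943}$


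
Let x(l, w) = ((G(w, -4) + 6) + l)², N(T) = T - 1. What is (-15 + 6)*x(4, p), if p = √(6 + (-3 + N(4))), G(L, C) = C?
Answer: -324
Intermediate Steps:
N(T) = -1 + T
p = √6 (p = √(6 + (-3 + (-1 + 4))) = √(6 + (-3 + 3)) = √(6 + 0) = √6 ≈ 2.4495)
x(l, w) = (2 + l)² (x(l, w) = ((-4 + 6) + l)² = (2 + l)²)
(-15 + 6)*x(4, p) = (-15 + 6)*(2 + 4)² = -9*6² = -9*36 = -324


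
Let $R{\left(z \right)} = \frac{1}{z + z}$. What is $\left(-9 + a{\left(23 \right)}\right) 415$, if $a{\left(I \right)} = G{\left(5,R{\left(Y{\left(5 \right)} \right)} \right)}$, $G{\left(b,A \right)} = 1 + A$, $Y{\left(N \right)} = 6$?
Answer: $- \frac{39425}{12} \approx -3285.4$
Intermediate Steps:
$R{\left(z \right)} = \frac{1}{2 z}$
$a{\left(I \right)} = \frac{13}{12}$ ($a{\left(I \right)} = 1 + \frac{1}{2 \cdot 6} = 1 + \frac{1}{2} \cdot \frac{1}{6} = 1 + \frac{1}{12} = \frac{13}{12}$)
$\left(-9 + a{\left(23 \right)}\right) 415 = \left(-9 + \frac{13}{12}\right) 415 = \left(- \frac{95}{12}\right) 415 = - \frac{39425}{12}$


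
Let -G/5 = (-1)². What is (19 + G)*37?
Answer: 518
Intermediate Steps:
G = -5 (G = -5*(-1)² = -5*1 = -5)
(19 + G)*37 = (19 - 5)*37 = 14*37 = 518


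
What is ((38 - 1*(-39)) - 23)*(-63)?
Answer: -3402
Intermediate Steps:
((38 - 1*(-39)) - 23)*(-63) = ((38 + 39) - 23)*(-63) = (77 - 23)*(-63) = 54*(-63) = -3402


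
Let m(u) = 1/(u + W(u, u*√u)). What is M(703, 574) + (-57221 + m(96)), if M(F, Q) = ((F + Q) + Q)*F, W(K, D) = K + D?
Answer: 5493645311/4416 + √6/2208 ≈ 1.2440e+6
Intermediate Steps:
W(K, D) = D + K
M(F, Q) = F*(F + 2*Q) (M(F, Q) = (F + 2*Q)*F = F*(F + 2*Q))
m(u) = 1/(u^(3/2) + 2*u) (m(u) = 1/(u + (u*√u + u)) = 1/(u + (u^(3/2) + u)) = 1/(u + (u + u^(3/2))) = 1/(u^(3/2) + 2*u))
M(703, 574) + (-57221 + m(96)) = 703*(703 + 2*574) + (-57221 + 1/(96^(3/2) + 2*96)) = 703*(703 + 1148) + (-57221 + 1/(384*√6 + 192)) = 703*1851 + (-57221 + 1/(192 + 384*√6)) = 1301253 + (-57221 + 1/(192 + 384*√6)) = 1244032 + 1/(192 + 384*√6)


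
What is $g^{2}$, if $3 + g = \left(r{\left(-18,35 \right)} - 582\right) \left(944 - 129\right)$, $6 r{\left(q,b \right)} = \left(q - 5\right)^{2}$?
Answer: $\frac{5831563308769}{36} \approx 1.6199 \cdot 10^{11}$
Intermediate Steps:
$r{\left(q,b \right)} = \frac{\left(-5 + q\right)^{2}}{6}$ ($r{\left(q,b \right)} = \frac{\left(q - 5\right)^{2}}{6} = \frac{\left(-5 + q\right)^{2}}{6}$)
$g = - \frac{2414863}{6}$ ($g = -3 + \left(\frac{\left(-5 - 18\right)^{2}}{6} - 582\right) \left(944 - 129\right) = -3 + \left(\frac{\left(-23\right)^{2}}{6} - 582\right) 815 = -3 + \left(\frac{1}{6} \cdot 529 - 582\right) 815 = -3 + \left(\frac{529}{6} - 582\right) 815 = -3 - \frac{2414845}{6} = - \frac{2414863}{6} \approx -4.0248 \cdot 10^{5}$)
$g^{2} = \left(- \frac{2414863}{6}\right)^{2} = \frac{5831563308769}{36}$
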